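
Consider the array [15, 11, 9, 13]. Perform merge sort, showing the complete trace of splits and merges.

Merge sort trace:

Split: [15, 11, 9, 13] -> [15, 11] and [9, 13]
  Split: [15, 11] -> [15] and [11]
  Merge: [15] + [11] -> [11, 15]
  Split: [9, 13] -> [9] and [13]
  Merge: [9] + [13] -> [9, 13]
Merge: [11, 15] + [9, 13] -> [9, 11, 13, 15]

Final sorted array: [9, 11, 13, 15]

The merge sort proceeds by recursively splitting the array and merging sorted halves.
After all merges, the sorted array is [9, 11, 13, 15].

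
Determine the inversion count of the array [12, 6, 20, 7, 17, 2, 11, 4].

Finding inversions in [12, 6, 20, 7, 17, 2, 11, 4]:

(0, 1): arr[0]=12 > arr[1]=6
(0, 3): arr[0]=12 > arr[3]=7
(0, 5): arr[0]=12 > arr[5]=2
(0, 6): arr[0]=12 > arr[6]=11
(0, 7): arr[0]=12 > arr[7]=4
(1, 5): arr[1]=6 > arr[5]=2
(1, 7): arr[1]=6 > arr[7]=4
(2, 3): arr[2]=20 > arr[3]=7
(2, 4): arr[2]=20 > arr[4]=17
(2, 5): arr[2]=20 > arr[5]=2
(2, 6): arr[2]=20 > arr[6]=11
(2, 7): arr[2]=20 > arr[7]=4
(3, 5): arr[3]=7 > arr[5]=2
(3, 7): arr[3]=7 > arr[7]=4
(4, 5): arr[4]=17 > arr[5]=2
(4, 6): arr[4]=17 > arr[6]=11
(4, 7): arr[4]=17 > arr[7]=4
(6, 7): arr[6]=11 > arr[7]=4

Total inversions: 18

The array has 18 inversion(s): (0,1), (0,3), (0,5), (0,6), (0,7), (1,5), (1,7), (2,3), (2,4), (2,5), (2,6), (2,7), (3,5), (3,7), (4,5), (4,6), (4,7), (6,7). Each pair (i,j) satisfies i < j and arr[i] > arr[j].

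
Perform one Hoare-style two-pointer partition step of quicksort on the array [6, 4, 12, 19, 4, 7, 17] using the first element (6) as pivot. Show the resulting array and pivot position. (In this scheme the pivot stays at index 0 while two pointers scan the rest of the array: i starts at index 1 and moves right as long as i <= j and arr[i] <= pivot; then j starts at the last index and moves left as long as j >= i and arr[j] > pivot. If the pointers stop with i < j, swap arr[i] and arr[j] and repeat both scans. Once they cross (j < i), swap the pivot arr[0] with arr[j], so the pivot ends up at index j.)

Hoare-style two-pointer partition with pivot = 6:

Initial array: [6, 4, 12, 19, 4, 7, 17]

Pointers start at i = 1, j = 6.
i stops at index 2 (arr[2]=12 > 6), j stops at index 4 (arr[4]=4 <= 6): swap arr[2] and arr[4], array becomes [6, 4, 4, 19, 12, 7, 17]
i ends at 3, j ends at 2: the pointers have crossed (j < i), so scanning stops.

Swap pivot arr[0] with arr[2] to place pivot at position 2: [4, 4, 6, 19, 12, 7, 17]
Pivot position: 2

After partitioning with pivot 6, the array becomes [4, 4, 6, 19, 12, 7, 17]. The pivot is placed at index 2. All elements to the left of the pivot are <= 6, and all elements to the right are > 6.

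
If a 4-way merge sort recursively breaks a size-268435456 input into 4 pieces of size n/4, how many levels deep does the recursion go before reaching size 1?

For divide and conquer with division factor 4:

Problem sizes at each level:
Level 0: 268435456
Level 1: 67108864
Level 2: 16777216
Level 3: 4194304
Level 4: 1048576
Level 5: 262144
Level 6: 65536
Level 7: 16384
Level 8: 4096
Level 9: 1024
Level 10: 256
Level 11: 64
Level 12: 16
Level 13: 4
Level 14: 1

The root is level 0 and the size-1 base case is level 14 (the tree spans levels 0 through 14, i.e. 15 levels counting the root), so the depth is the number of divisions: log_4(268435456) = 14

The recursion tree depth is log_4(268435456) = 14. At each level, the problem size is divided by 4, so it takes 14 divisions to reduce to a base case of size 1. The algorithm makes 4 recursive calls at each level.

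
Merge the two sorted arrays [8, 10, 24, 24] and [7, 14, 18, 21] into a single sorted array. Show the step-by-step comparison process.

Merging process:

Compare 8 vs 7: take 7 from right. Merged: [7]
Compare 8 vs 14: take 8 from left. Merged: [7, 8]
Compare 10 vs 14: take 10 from left. Merged: [7, 8, 10]
Compare 24 vs 14: take 14 from right. Merged: [7, 8, 10, 14]
Compare 24 vs 18: take 18 from right. Merged: [7, 8, 10, 14, 18]
Compare 24 vs 21: take 21 from right. Merged: [7, 8, 10, 14, 18, 21]
Append remaining from left: [24, 24]. Merged: [7, 8, 10, 14, 18, 21, 24, 24]

Final merged array: [7, 8, 10, 14, 18, 21, 24, 24]
Total comparisons: 6

The merged array is [7, 8, 10, 14, 18, 21, 24, 24], requiring 6 comparisons. The merge step runs in O(n) time where n is the total number of elements.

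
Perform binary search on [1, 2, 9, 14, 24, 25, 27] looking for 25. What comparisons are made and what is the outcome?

Binary search for 25 in [1, 2, 9, 14, 24, 25, 27]:

lo=0, hi=6, mid=3, arr[mid]=14 -> 14 < 25, search right half
lo=4, hi=6, mid=5, arr[mid]=25 -> Found target at index 5!

Binary search finds 25 at index 5 after 2 comparisons. The search repeatedly halves the search space by comparing with the middle element.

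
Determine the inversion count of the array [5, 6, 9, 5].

Finding inversions in [5, 6, 9, 5]:

(1, 3): arr[1]=6 > arr[3]=5
(2, 3): arr[2]=9 > arr[3]=5

Total inversions: 2

The array has 2 inversion(s): (1,3), (2,3). Each pair (i,j) satisfies i < j and arr[i] > arr[j].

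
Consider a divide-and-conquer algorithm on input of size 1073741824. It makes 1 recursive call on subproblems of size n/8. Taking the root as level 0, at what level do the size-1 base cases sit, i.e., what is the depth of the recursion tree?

For divide and conquer with division factor 8:

Problem sizes at each level:
Level 0: 1073741824
Level 1: 134217728
Level 2: 16777216
Level 3: 2097152
Level 4: 262144
Level 5: 32768
Level 6: 4096
Level 7: 512
Level 8: 64
Level 9: 8
Level 10: 1

The root is level 0 and the size-1 base case is level 10 (the tree spans levels 0 through 10, i.e. 11 levels counting the root), so the depth is the number of divisions: log_8(1073741824) = 10

The recursion tree depth is log_8(1073741824) = 10. At each level, the problem size is divided by 8, so it takes 10 divisions to reduce to a base case of size 1. The algorithm makes 1 recursive call at each level.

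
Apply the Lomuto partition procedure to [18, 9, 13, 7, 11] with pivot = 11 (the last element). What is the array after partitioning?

Lomuto partition with pivot = 11:

Initial array: [18, 9, 13, 7, 11]

arr[0]=18 > 11: no swap
arr[1]=9 <= 11: swap with position 0, array becomes [9, 18, 13, 7, 11]
arr[2]=13 > 11: no swap
arr[3]=7 <= 11: swap with position 1, array becomes [9, 7, 13, 18, 11]

Place pivot at position 2: [9, 7, 11, 18, 13]
Pivot position: 2

After partitioning with pivot 11, the array becomes [9, 7, 11, 18, 13]. The pivot is placed at index 2. All elements to the left of the pivot are <= 11, and all elements to the right are > 11.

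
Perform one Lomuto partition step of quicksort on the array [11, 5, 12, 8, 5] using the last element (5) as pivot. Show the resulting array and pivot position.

Lomuto partition with pivot = 5:

Initial array: [11, 5, 12, 8, 5]

arr[0]=11 > 5: no swap
arr[1]=5 <= 5: swap with position 0, array becomes [5, 11, 12, 8, 5]
arr[2]=12 > 5: no swap
arr[3]=8 > 5: no swap

Place pivot at position 1: [5, 5, 12, 8, 11]
Pivot position: 1

After partitioning with pivot 5, the array becomes [5, 5, 12, 8, 11]. The pivot is placed at index 1. All elements to the left of the pivot are <= 5, and all elements to the right are > 5.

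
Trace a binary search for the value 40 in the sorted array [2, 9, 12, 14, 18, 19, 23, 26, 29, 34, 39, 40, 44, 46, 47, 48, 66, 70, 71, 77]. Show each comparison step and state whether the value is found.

Binary search for 40 in [2, 9, 12, 14, 18, 19, 23, 26, 29, 34, 39, 40, 44, 46, 47, 48, 66, 70, 71, 77]:

lo=0, hi=19, mid=9, arr[mid]=34 -> 34 < 40, search right half
lo=10, hi=19, mid=14, arr[mid]=47 -> 47 > 40, search left half
lo=10, hi=13, mid=11, arr[mid]=40 -> Found target at index 11!

Binary search finds 40 at index 11 after 3 comparisons. The search repeatedly halves the search space by comparing with the middle element.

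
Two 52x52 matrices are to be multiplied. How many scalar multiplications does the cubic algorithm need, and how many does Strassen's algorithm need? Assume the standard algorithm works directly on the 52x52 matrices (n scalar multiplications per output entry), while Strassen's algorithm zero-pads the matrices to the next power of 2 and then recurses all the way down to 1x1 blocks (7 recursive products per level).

Matrix multiplication for 52x52 matrices:

Strassen's algorithm requires power-of-2 dimensions. Pad 52x52 to 64x64 (next power of 2).

Standard algorithm: 52^3 = 140608 multiplications
Strassen's algorithm: 7^(log2(64)) = 7^6 = 117649 multiplications
Savings: 140608 - 117649 = 22959 multiplications

Standard: 140608 multiplications (52^3). Strassen: 117649 multiplications (7^6, after padding to 64x64). Strassen reduces 8 recursive multiplications to 7 at each level.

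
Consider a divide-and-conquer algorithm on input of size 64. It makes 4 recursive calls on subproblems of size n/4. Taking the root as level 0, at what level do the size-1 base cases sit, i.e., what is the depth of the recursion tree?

For divide and conquer with division factor 4:

Problem sizes at each level:
Level 0: 64
Level 1: 16
Level 2: 4
Level 3: 1

The root is level 0 and the size-1 base case is level 3 (the tree spans levels 0 through 3, i.e. 4 levels counting the root), so the depth is the number of divisions: log_4(64) = 3

The recursion tree depth is log_4(64) = 3. At each level, the problem size is divided by 4, so it takes 3 divisions to reduce to a base case of size 1. The algorithm makes 4 recursive calls at each level.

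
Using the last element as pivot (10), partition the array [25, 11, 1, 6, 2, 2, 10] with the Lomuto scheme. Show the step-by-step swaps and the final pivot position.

Lomuto partition with pivot = 10:

Initial array: [25, 11, 1, 6, 2, 2, 10]

arr[0]=25 > 10: no swap
arr[1]=11 > 10: no swap
arr[2]=1 <= 10: swap with position 0, array becomes [1, 11, 25, 6, 2, 2, 10]
arr[3]=6 <= 10: swap with position 1, array becomes [1, 6, 25, 11, 2, 2, 10]
arr[4]=2 <= 10: swap with position 2, array becomes [1, 6, 2, 11, 25, 2, 10]
arr[5]=2 <= 10: swap with position 3, array becomes [1, 6, 2, 2, 25, 11, 10]

Place pivot at position 4: [1, 6, 2, 2, 10, 11, 25]
Pivot position: 4

After partitioning with pivot 10, the array becomes [1, 6, 2, 2, 10, 11, 25]. The pivot is placed at index 4. All elements to the left of the pivot are <= 10, and all elements to the right are > 10.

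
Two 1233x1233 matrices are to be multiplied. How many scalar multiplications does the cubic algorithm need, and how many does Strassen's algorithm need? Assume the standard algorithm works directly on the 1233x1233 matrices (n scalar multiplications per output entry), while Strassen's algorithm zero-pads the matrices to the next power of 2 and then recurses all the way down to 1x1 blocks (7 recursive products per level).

Matrix multiplication for 1233x1233 matrices:

Strassen's algorithm requires power-of-2 dimensions. Pad 1233x1233 to 2048x2048 (next power of 2).

Standard algorithm: 1233^3 = 1874516337 multiplications
Strassen's algorithm: 7^(log2(2048)) = 7^11 = 1977326743 multiplications
Difference: 1874516337 - 1977326743 = -102810406 (Strassen uses MORE here due to padding overhead — for small or just-over-power-of-2 n, padding can outweigh the per-level savings)

Standard: 1874516337 multiplications (1233^3). Strassen: 1977326743 multiplications (7^11, after padding to 2048x2048). Strassen reduces 8 recursive multiplications to 7 at each level.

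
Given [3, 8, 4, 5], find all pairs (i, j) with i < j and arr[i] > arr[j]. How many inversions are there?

Finding inversions in [3, 8, 4, 5]:

(1, 2): arr[1]=8 > arr[2]=4
(1, 3): arr[1]=8 > arr[3]=5

Total inversions: 2

The array has 2 inversion(s): (1,2), (1,3). Each pair (i,j) satisfies i < j and arr[i] > arr[j].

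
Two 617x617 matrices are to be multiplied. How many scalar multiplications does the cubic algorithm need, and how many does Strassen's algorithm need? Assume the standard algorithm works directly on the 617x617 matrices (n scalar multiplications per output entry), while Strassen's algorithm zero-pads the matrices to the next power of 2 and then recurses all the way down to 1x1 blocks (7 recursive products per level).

Matrix multiplication for 617x617 matrices:

Strassen's algorithm requires power-of-2 dimensions. Pad 617x617 to 1024x1024 (next power of 2).

Standard algorithm: 617^3 = 234885113 multiplications
Strassen's algorithm: 7^(log2(1024)) = 7^10 = 282475249 multiplications
Difference: 234885113 - 282475249 = -47590136 (Strassen uses MORE here due to padding overhead — for small or just-over-power-of-2 n, padding can outweigh the per-level savings)

Standard: 234885113 multiplications (617^3). Strassen: 282475249 multiplications (7^10, after padding to 1024x1024). Strassen reduces 8 recursive multiplications to 7 at each level.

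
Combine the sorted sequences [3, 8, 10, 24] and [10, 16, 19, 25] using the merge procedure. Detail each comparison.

Merging process:

Compare 3 vs 10: take 3 from left. Merged: [3]
Compare 8 vs 10: take 8 from left. Merged: [3, 8]
Compare 10 vs 10: take 10 from left. Merged: [3, 8, 10]
Compare 24 vs 10: take 10 from right. Merged: [3, 8, 10, 10]
Compare 24 vs 16: take 16 from right. Merged: [3, 8, 10, 10, 16]
Compare 24 vs 19: take 19 from right. Merged: [3, 8, 10, 10, 16, 19]
Compare 24 vs 25: take 24 from left. Merged: [3, 8, 10, 10, 16, 19, 24]
Append remaining from right: [25]. Merged: [3, 8, 10, 10, 16, 19, 24, 25]

Final merged array: [3, 8, 10, 10, 16, 19, 24, 25]
Total comparisons: 7

The merged array is [3, 8, 10, 10, 16, 19, 24, 25], requiring 7 comparisons. The merge step runs in O(n) time where n is the total number of elements.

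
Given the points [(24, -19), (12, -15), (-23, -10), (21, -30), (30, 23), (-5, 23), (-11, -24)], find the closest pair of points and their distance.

Computing all pairwise distances among 7 points:

d((24, -19), (12, -15)) = 12.6491
d((24, -19), (-23, -10)) = 47.8539
d((24, -19), (21, -30)) = 11.4018 <-- minimum
d((24, -19), (30, 23)) = 42.4264
d((24, -19), (-5, 23)) = 51.0392
d((24, -19), (-11, -24)) = 35.3553
d((12, -15), (-23, -10)) = 35.3553
d((12, -15), (21, -30)) = 17.4929
d((12, -15), (30, 23)) = 42.0476
d((12, -15), (-5, 23)) = 41.6293
d((12, -15), (-11, -24)) = 24.6982
d((-23, -10), (21, -30)) = 48.3322
d((-23, -10), (30, 23)) = 62.434
d((-23, -10), (-5, 23)) = 37.5899
d((-23, -10), (-11, -24)) = 18.4391
d((21, -30), (30, 23)) = 53.7587
d((21, -30), (-5, 23)) = 59.0339
d((21, -30), (-11, -24)) = 32.5576
d((30, 23), (-5, 23)) = 35.0
d((30, 23), (-11, -24)) = 62.3699
d((-5, 23), (-11, -24)) = 47.3814

Closest pair: (24, -19) and (21, -30) with distance 11.4018

The closest pair is (24, -19) and (21, -30) with Euclidean distance 11.4018. For 7 points, brute-force pairwise comparison is shown above. For large n, the divide-and-conquer algorithm (sort by x, recurse on halves, check the dividing strip) achieves O(n log n).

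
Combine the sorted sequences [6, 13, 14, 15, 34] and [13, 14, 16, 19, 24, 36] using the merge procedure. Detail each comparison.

Merging process:

Compare 6 vs 13: take 6 from left. Merged: [6]
Compare 13 vs 13: take 13 from left. Merged: [6, 13]
Compare 14 vs 13: take 13 from right. Merged: [6, 13, 13]
Compare 14 vs 14: take 14 from left. Merged: [6, 13, 13, 14]
Compare 15 vs 14: take 14 from right. Merged: [6, 13, 13, 14, 14]
Compare 15 vs 16: take 15 from left. Merged: [6, 13, 13, 14, 14, 15]
Compare 34 vs 16: take 16 from right. Merged: [6, 13, 13, 14, 14, 15, 16]
Compare 34 vs 19: take 19 from right. Merged: [6, 13, 13, 14, 14, 15, 16, 19]
Compare 34 vs 24: take 24 from right. Merged: [6, 13, 13, 14, 14, 15, 16, 19, 24]
Compare 34 vs 36: take 34 from left. Merged: [6, 13, 13, 14, 14, 15, 16, 19, 24, 34]
Append remaining from right: [36]. Merged: [6, 13, 13, 14, 14, 15, 16, 19, 24, 34, 36]

Final merged array: [6, 13, 13, 14, 14, 15, 16, 19, 24, 34, 36]
Total comparisons: 10

The merged array is [6, 13, 13, 14, 14, 15, 16, 19, 24, 34, 36], requiring 10 comparisons. The merge step runs in O(n) time where n is the total number of elements.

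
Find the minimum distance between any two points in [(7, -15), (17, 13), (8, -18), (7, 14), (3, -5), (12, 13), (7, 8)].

Computing all pairwise distances among 7 points:

d((7, -15), (17, 13)) = 29.7321
d((7, -15), (8, -18)) = 3.1623 <-- minimum
d((7, -15), (7, 14)) = 29.0
d((7, -15), (3, -5)) = 10.7703
d((7, -15), (12, 13)) = 28.4429
d((7, -15), (7, 8)) = 23.0
d((17, 13), (8, -18)) = 32.28
d((17, 13), (7, 14)) = 10.0499
d((17, 13), (3, -5)) = 22.8035
d((17, 13), (12, 13)) = 5.0
d((17, 13), (7, 8)) = 11.1803
d((8, -18), (7, 14)) = 32.0156
d((8, -18), (3, -5)) = 13.9284
d((8, -18), (12, 13)) = 31.257
d((8, -18), (7, 8)) = 26.0192
d((7, 14), (3, -5)) = 19.4165
d((7, 14), (12, 13)) = 5.099
d((7, 14), (7, 8)) = 6.0
d((3, -5), (12, 13)) = 20.1246
d((3, -5), (7, 8)) = 13.6015
d((12, 13), (7, 8)) = 7.0711

Closest pair: (7, -15) and (8, -18) with distance 3.1623

The closest pair is (7, -15) and (8, -18) with Euclidean distance 3.1623. For 7 points, brute-force pairwise comparison is shown above. For large n, the divide-and-conquer algorithm (sort by x, recurse on halves, check the dividing strip) achieves O(n log n).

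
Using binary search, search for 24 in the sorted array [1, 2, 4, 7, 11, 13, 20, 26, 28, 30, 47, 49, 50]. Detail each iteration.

Binary search for 24 in [1, 2, 4, 7, 11, 13, 20, 26, 28, 30, 47, 49, 50]:

lo=0, hi=12, mid=6, arr[mid]=20 -> 20 < 24, search right half
lo=7, hi=12, mid=9, arr[mid]=30 -> 30 > 24, search left half
lo=7, hi=8, mid=7, arr[mid]=26 -> 26 > 24, search left half
lo=7 > hi=6, target 24 not found

Binary search determines that 24 is not in the array after 3 comparisons. The search space was exhausted without finding the target.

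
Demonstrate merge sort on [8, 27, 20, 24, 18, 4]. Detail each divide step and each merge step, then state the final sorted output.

Merge sort trace:

Split: [8, 27, 20, 24, 18, 4] -> [8, 27, 20] and [24, 18, 4]
  Split: [8, 27, 20] -> [8] and [27, 20]
    Split: [27, 20] -> [27] and [20]
    Merge: [27] + [20] -> [20, 27]
  Merge: [8] + [20, 27] -> [8, 20, 27]
  Split: [24, 18, 4] -> [24] and [18, 4]
    Split: [18, 4] -> [18] and [4]
    Merge: [18] + [4] -> [4, 18]
  Merge: [24] + [4, 18] -> [4, 18, 24]
Merge: [8, 20, 27] + [4, 18, 24] -> [4, 8, 18, 20, 24, 27]

Final sorted array: [4, 8, 18, 20, 24, 27]

The merge sort proceeds by recursively splitting the array and merging sorted halves.
After all merges, the sorted array is [4, 8, 18, 20, 24, 27].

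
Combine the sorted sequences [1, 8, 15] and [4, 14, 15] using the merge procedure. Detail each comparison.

Merging process:

Compare 1 vs 4: take 1 from left. Merged: [1]
Compare 8 vs 4: take 4 from right. Merged: [1, 4]
Compare 8 vs 14: take 8 from left. Merged: [1, 4, 8]
Compare 15 vs 14: take 14 from right. Merged: [1, 4, 8, 14]
Compare 15 vs 15: take 15 from left. Merged: [1, 4, 8, 14, 15]
Append remaining from right: [15]. Merged: [1, 4, 8, 14, 15, 15]

Final merged array: [1, 4, 8, 14, 15, 15]
Total comparisons: 5

The merged array is [1, 4, 8, 14, 15, 15], requiring 5 comparisons. The merge step runs in O(n) time where n is the total number of elements.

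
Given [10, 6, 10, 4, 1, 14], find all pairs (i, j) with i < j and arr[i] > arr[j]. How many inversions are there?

Finding inversions in [10, 6, 10, 4, 1, 14]:

(0, 1): arr[0]=10 > arr[1]=6
(0, 3): arr[0]=10 > arr[3]=4
(0, 4): arr[0]=10 > arr[4]=1
(1, 3): arr[1]=6 > arr[3]=4
(1, 4): arr[1]=6 > arr[4]=1
(2, 3): arr[2]=10 > arr[3]=4
(2, 4): arr[2]=10 > arr[4]=1
(3, 4): arr[3]=4 > arr[4]=1

Total inversions: 8

The array has 8 inversion(s): (0,1), (0,3), (0,4), (1,3), (1,4), (2,3), (2,4), (3,4). Each pair (i,j) satisfies i < j and arr[i] > arr[j].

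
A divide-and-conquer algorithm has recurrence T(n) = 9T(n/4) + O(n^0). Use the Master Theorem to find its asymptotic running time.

Master Theorem for T(n) = 9T(n/4) + O(n^0):

a = 9, b = 4, c = 0
log_b(a) = log_4(9) = 1.5850

Case 1: c = 0 < log_4(9) = 1.5850
T(n) = O(n^(log_4 9))

For T(n) = 9T(n/4) + O(n^0): log_4(9) = 1.5850. This is Case 1 of the Master Theorem (c < log_b(a), work dominated by leaves), giving O(n^(log_4 9)).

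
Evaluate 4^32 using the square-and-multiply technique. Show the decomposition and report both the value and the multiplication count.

Computing 4^32 by squaring (build up from 4^1; each line after the first costs one multiplication):

4^1 = 4
4^2 = (4^1)^2 = 4^2 = 16
4^4 = (4^2)^2 = 16^2 = 256
4^8 = (4^4)^2 = 256^2 = 65536
4^16 = (4^8)^2 = 65536^2 = 4294967296
4^32 = (4^16)^2 = 4294967296^2 = 18446744073709551616

Result: 18446744073709551616
Multiplications needed: 5 (5 lines after 4^1)

4^32 = 18446744073709551616. Using exponentiation by squaring, this requires 5 multiplications. The key idea: if the exponent is even, square the half-power; if odd, multiply by the base once.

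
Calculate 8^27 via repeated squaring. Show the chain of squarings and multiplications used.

Computing 8^27 by squaring (build up from 8^1; each line after the first costs one multiplication):

8^1 = 8
8^2 = (8^1)^2 = 8^2 = 64
8^3 = 8 * 8^2 = 8 * 64 = 512
8^6 = (8^3)^2 = 512^2 = 262144
8^12 = (8^6)^2 = 262144^2 = 68719476736
8^13 = 8 * 8^12 = 8 * 68719476736 = 549755813888
8^26 = (8^13)^2 = 549755813888^2 = 302231454903657293676544
8^27 = 8 * 8^26 = 8 * 302231454903657293676544 = 2417851639229258349412352

Result: 2417851639229258349412352
Multiplications needed: 7 (7 lines after 8^1)

8^27 = 2417851639229258349412352. Using exponentiation by squaring, this requires 7 multiplications. The key idea: if the exponent is even, square the half-power; if odd, multiply by the base once.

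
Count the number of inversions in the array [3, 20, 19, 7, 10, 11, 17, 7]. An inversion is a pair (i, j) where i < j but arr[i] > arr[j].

Finding inversions in [3, 20, 19, 7, 10, 11, 17, 7]:

(1, 2): arr[1]=20 > arr[2]=19
(1, 3): arr[1]=20 > arr[3]=7
(1, 4): arr[1]=20 > arr[4]=10
(1, 5): arr[1]=20 > arr[5]=11
(1, 6): arr[1]=20 > arr[6]=17
(1, 7): arr[1]=20 > arr[7]=7
(2, 3): arr[2]=19 > arr[3]=7
(2, 4): arr[2]=19 > arr[4]=10
(2, 5): arr[2]=19 > arr[5]=11
(2, 6): arr[2]=19 > arr[6]=17
(2, 7): arr[2]=19 > arr[7]=7
(4, 7): arr[4]=10 > arr[7]=7
(5, 7): arr[5]=11 > arr[7]=7
(6, 7): arr[6]=17 > arr[7]=7

Total inversions: 14

The array has 14 inversion(s): (1,2), (1,3), (1,4), (1,5), (1,6), (1,7), (2,3), (2,4), (2,5), (2,6), (2,7), (4,7), (5,7), (6,7). Each pair (i,j) satisfies i < j and arr[i] > arr[j].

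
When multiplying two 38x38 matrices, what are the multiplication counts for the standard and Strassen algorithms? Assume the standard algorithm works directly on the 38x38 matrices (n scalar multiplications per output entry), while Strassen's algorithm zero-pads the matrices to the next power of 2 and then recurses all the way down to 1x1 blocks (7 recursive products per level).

Matrix multiplication for 38x38 matrices:

Strassen's algorithm requires power-of-2 dimensions. Pad 38x38 to 64x64 (next power of 2).

Standard algorithm: 38^3 = 54872 multiplications
Strassen's algorithm: 7^(log2(64)) = 7^6 = 117649 multiplications
Difference: 54872 - 117649 = -62777 (Strassen uses MORE here due to padding overhead — for small or just-over-power-of-2 n, padding can outweigh the per-level savings)

Standard: 54872 multiplications (38^3). Strassen: 117649 multiplications (7^6, after padding to 64x64). Strassen reduces 8 recursive multiplications to 7 at each level.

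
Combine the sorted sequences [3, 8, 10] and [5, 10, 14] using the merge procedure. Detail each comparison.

Merging process:

Compare 3 vs 5: take 3 from left. Merged: [3]
Compare 8 vs 5: take 5 from right. Merged: [3, 5]
Compare 8 vs 10: take 8 from left. Merged: [3, 5, 8]
Compare 10 vs 10: take 10 from left. Merged: [3, 5, 8, 10]
Append remaining from right: [10, 14]. Merged: [3, 5, 8, 10, 10, 14]

Final merged array: [3, 5, 8, 10, 10, 14]
Total comparisons: 4

The merged array is [3, 5, 8, 10, 10, 14], requiring 4 comparisons. The merge step runs in O(n) time where n is the total number of elements.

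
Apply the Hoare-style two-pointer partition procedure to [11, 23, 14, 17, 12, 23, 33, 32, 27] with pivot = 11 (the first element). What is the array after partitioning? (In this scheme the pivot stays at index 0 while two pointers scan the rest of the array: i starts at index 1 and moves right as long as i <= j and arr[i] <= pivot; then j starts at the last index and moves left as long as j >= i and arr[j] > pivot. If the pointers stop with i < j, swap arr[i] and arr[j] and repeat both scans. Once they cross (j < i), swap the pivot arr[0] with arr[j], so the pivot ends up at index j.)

Hoare-style two-pointer partition with pivot = 11:

Initial array: [11, 23, 14, 17, 12, 23, 33, 32, 27]

Pointers start at i = 1, j = 8.
i ends at 1, j ends at 0: the pointers have crossed (j < i), so scanning stops.

j = 0, so swapping arr[0] with arr[j] leaves the pivot at position 0: [11, 23, 14, 17, 12, 23, 33, 32, 27]
Pivot position: 0

After partitioning with pivot 11, the array becomes [11, 23, 14, 17, 12, 23, 33, 32, 27]. The pivot is placed at index 0. All elements to the left of the pivot are <= 11, and all elements to the right are > 11.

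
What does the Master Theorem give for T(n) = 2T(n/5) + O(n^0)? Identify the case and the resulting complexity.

Master Theorem for T(n) = 2T(n/5) + O(n^0):

a = 2, b = 5, c = 0
log_b(a) = log_5(2) = 0.4307

Case 1: c = 0 < log_5(2) = 0.4307
T(n) = O(n^(log_5 2))

For T(n) = 2T(n/5) + O(n^0): log_5(2) = 0.4307. This is Case 1 of the Master Theorem (c < log_b(a), work dominated by leaves), giving O(n^(log_5 2)).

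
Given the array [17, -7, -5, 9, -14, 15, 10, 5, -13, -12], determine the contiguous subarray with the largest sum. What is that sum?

Using Kadane's algorithm on [17, -7, -5, 9, -14, 15, 10, 5, -13, -12]:

Scanning through the array:
Position 1 (value -7): max_ending_here = 10, max_so_far = 17
Position 2 (value -5): max_ending_here = 5, max_so_far = 17
Position 3 (value 9): max_ending_here = 14, max_so_far = 17
Position 4 (value -14): max_ending_here = 0, max_so_far = 17
Position 5 (value 15): max_ending_here = 15, max_so_far = 17
Position 6 (value 10): max_ending_here = 25, max_so_far = 25
Position 7 (value 5): max_ending_here = 30, max_so_far = 30
Position 8 (value -13): max_ending_here = 17, max_so_far = 30
Position 9 (value -12): max_ending_here = 5, max_so_far = 30

Maximum subarray: [17, -7, -5, 9, -14, 15, 10, 5]
Maximum sum: 30

The maximum subarray is [17, -7, -5, 9, -14, 15, 10, 5] with sum 30. This subarray runs from index 0 to index 7.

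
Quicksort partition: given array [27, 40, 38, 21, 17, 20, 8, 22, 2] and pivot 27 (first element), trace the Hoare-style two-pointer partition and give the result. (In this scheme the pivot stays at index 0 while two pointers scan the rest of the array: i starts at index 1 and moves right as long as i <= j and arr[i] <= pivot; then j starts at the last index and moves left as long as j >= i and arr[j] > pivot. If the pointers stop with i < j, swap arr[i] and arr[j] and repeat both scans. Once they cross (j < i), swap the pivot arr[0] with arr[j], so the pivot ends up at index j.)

Hoare-style two-pointer partition with pivot = 27:

Initial array: [27, 40, 38, 21, 17, 20, 8, 22, 2]

Pointers start at i = 1, j = 8.
i stops at index 1 (arr[1]=40 > 27), j stops at index 8 (arr[8]=2 <= 27): swap arr[1] and arr[8], array becomes [27, 2, 38, 21, 17, 20, 8, 22, 40]
i stops at index 2 (arr[2]=38 > 27), j stops at index 7 (arr[7]=22 <= 27): swap arr[2] and arr[7], array becomes [27, 2, 22, 21, 17, 20, 8, 38, 40]
i ends at 7, j ends at 6: the pointers have crossed (j < i), so scanning stops.

Swap pivot arr[0] with arr[6] to place pivot at position 6: [8, 2, 22, 21, 17, 20, 27, 38, 40]
Pivot position: 6

After partitioning with pivot 27, the array becomes [8, 2, 22, 21, 17, 20, 27, 38, 40]. The pivot is placed at index 6. All elements to the left of the pivot are <= 27, and all elements to the right are > 27.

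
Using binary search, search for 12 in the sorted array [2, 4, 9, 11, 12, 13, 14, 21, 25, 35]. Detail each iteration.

Binary search for 12 in [2, 4, 9, 11, 12, 13, 14, 21, 25, 35]:

lo=0, hi=9, mid=4, arr[mid]=12 -> Found target at index 4!

Binary search finds 12 at index 4 after 1 comparisons. The search repeatedly halves the search space by comparing with the middle element.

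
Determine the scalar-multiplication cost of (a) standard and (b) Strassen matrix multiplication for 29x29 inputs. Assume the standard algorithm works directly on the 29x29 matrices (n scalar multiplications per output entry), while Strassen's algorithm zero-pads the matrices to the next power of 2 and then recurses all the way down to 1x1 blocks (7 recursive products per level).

Matrix multiplication for 29x29 matrices:

Strassen's algorithm requires power-of-2 dimensions. Pad 29x29 to 32x32 (next power of 2).

Standard algorithm: 29^3 = 24389 multiplications
Strassen's algorithm: 7^(log2(32)) = 7^5 = 16807 multiplications
Savings: 24389 - 16807 = 7582 multiplications

Standard: 24389 multiplications (29^3). Strassen: 16807 multiplications (7^5, after padding to 32x32). Strassen reduces 8 recursive multiplications to 7 at each level.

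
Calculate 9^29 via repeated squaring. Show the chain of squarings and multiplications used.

Computing 9^29 by squaring (build up from 9^1; each line after the first costs one multiplication):

9^1 = 9
9^2 = (9^1)^2 = 9^2 = 81
9^3 = 9 * 9^2 = 9 * 81 = 729
9^6 = (9^3)^2 = 729^2 = 531441
9^7 = 9 * 9^6 = 9 * 531441 = 4782969
9^14 = (9^7)^2 = 4782969^2 = 22876792454961
9^28 = (9^14)^2 = 22876792454961^2 = 523347633027360537213511521
9^29 = 9 * 9^28 = 9 * 523347633027360537213511521 = 4710128697246244834921603689

Result: 4710128697246244834921603689
Multiplications needed: 7 (7 lines after 9^1)

9^29 = 4710128697246244834921603689. Using exponentiation by squaring, this requires 7 multiplications. The key idea: if the exponent is even, square the half-power; if odd, multiply by the base once.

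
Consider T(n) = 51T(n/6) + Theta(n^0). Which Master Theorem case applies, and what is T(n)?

Master Theorem for T(n) = 51T(n/6) + O(n^0):

a = 51, b = 6, c = 0
log_b(a) = log_6(51) = 2.1944

Case 1: c = 0 < log_6(51) = 2.1944
T(n) = O(n^(log_6 51))

For T(n) = 51T(n/6) + O(n^0): log_6(51) = 2.1944. This is Case 1 of the Master Theorem (c < log_b(a), work dominated by leaves), giving O(n^(log_6 51)).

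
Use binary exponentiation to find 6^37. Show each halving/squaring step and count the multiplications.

Computing 6^37 by squaring (build up from 6^1; each line after the first costs one multiplication):

6^1 = 6
6^2 = (6^1)^2 = 6^2 = 36
6^4 = (6^2)^2 = 36^2 = 1296
6^8 = (6^4)^2 = 1296^2 = 1679616
6^9 = 6 * 6^8 = 6 * 1679616 = 10077696
6^18 = (6^9)^2 = 10077696^2 = 101559956668416
6^36 = (6^18)^2 = 101559956668416^2 = 10314424798490535546171949056
6^37 = 6 * 6^36 = 6 * 10314424798490535546171949056 = 61886548790943213277031694336

Result: 61886548790943213277031694336
Multiplications needed: 7 (7 lines after 6^1)

6^37 = 61886548790943213277031694336. Using exponentiation by squaring, this requires 7 multiplications. The key idea: if the exponent is even, square the half-power; if odd, multiply by the base once.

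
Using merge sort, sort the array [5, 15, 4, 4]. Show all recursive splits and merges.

Merge sort trace:

Split: [5, 15, 4, 4] -> [5, 15] and [4, 4]
  Split: [5, 15] -> [5] and [15]
  Merge: [5] + [15] -> [5, 15]
  Split: [4, 4] -> [4] and [4]
  Merge: [4] + [4] -> [4, 4]
Merge: [5, 15] + [4, 4] -> [4, 4, 5, 15]

Final sorted array: [4, 4, 5, 15]

The merge sort proceeds by recursively splitting the array and merging sorted halves.
After all merges, the sorted array is [4, 4, 5, 15].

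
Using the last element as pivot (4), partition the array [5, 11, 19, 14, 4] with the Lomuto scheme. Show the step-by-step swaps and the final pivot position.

Lomuto partition with pivot = 4:

Initial array: [5, 11, 19, 14, 4]

arr[0]=5 > 4: no swap
arr[1]=11 > 4: no swap
arr[2]=19 > 4: no swap
arr[3]=14 > 4: no swap

Place pivot at position 0: [4, 11, 19, 14, 5]
Pivot position: 0

After partitioning with pivot 4, the array becomes [4, 11, 19, 14, 5]. The pivot is placed at index 0. All elements to the left of the pivot are <= 4, and all elements to the right are > 4.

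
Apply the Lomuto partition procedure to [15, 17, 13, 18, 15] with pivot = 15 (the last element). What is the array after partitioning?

Lomuto partition with pivot = 15:

Initial array: [15, 17, 13, 18, 15]

arr[0]=15 <= 15: swap with position 0, array becomes [15, 17, 13, 18, 15]
arr[1]=17 > 15: no swap
arr[2]=13 <= 15: swap with position 1, array becomes [15, 13, 17, 18, 15]
arr[3]=18 > 15: no swap

Place pivot at position 2: [15, 13, 15, 18, 17]
Pivot position: 2

After partitioning with pivot 15, the array becomes [15, 13, 15, 18, 17]. The pivot is placed at index 2. All elements to the left of the pivot are <= 15, and all elements to the right are > 15.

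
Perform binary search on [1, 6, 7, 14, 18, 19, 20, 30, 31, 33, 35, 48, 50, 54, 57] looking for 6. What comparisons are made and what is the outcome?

Binary search for 6 in [1, 6, 7, 14, 18, 19, 20, 30, 31, 33, 35, 48, 50, 54, 57]:

lo=0, hi=14, mid=7, arr[mid]=30 -> 30 > 6, search left half
lo=0, hi=6, mid=3, arr[mid]=14 -> 14 > 6, search left half
lo=0, hi=2, mid=1, arr[mid]=6 -> Found target at index 1!

Binary search finds 6 at index 1 after 3 comparisons. The search repeatedly halves the search space by comparing with the middle element.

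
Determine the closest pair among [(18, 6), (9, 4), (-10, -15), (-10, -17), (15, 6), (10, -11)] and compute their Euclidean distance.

Computing all pairwise distances among 6 points:

d((18, 6), (9, 4)) = 9.2195
d((18, 6), (-10, -15)) = 35.0
d((18, 6), (-10, -17)) = 36.2353
d((18, 6), (15, 6)) = 3.0
d((18, 6), (10, -11)) = 18.7883
d((9, 4), (-10, -15)) = 26.8701
d((9, 4), (-10, -17)) = 28.3196
d((9, 4), (15, 6)) = 6.3246
d((9, 4), (10, -11)) = 15.0333
d((-10, -15), (-10, -17)) = 2.0 <-- minimum
d((-10, -15), (15, 6)) = 32.6497
d((-10, -15), (10, -11)) = 20.3961
d((-10, -17), (15, 6)) = 33.9706
d((-10, -17), (10, -11)) = 20.8806
d((15, 6), (10, -11)) = 17.72

Closest pair: (-10, -15) and (-10, -17) with distance 2.0

The closest pair is (-10, -15) and (-10, -17) with Euclidean distance 2.0. For 6 points, brute-force pairwise comparison is shown above. For large n, the divide-and-conquer algorithm (sort by x, recurse on halves, check the dividing strip) achieves O(n log n).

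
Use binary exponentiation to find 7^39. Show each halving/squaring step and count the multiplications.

Computing 7^39 by squaring (build up from 7^1; each line after the first costs one multiplication):

7^1 = 7
7^2 = (7^1)^2 = 7^2 = 49
7^4 = (7^2)^2 = 49^2 = 2401
7^8 = (7^4)^2 = 2401^2 = 5764801
7^9 = 7 * 7^8 = 7 * 5764801 = 40353607
7^18 = (7^9)^2 = 40353607^2 = 1628413597910449
7^19 = 7 * 7^18 = 7 * 1628413597910449 = 11398895185373143
7^38 = (7^19)^2 = 11398895185373143^2 = 129934811447123020117172145698449
7^39 = 7 * 7^38 = 7 * 129934811447123020117172145698449 = 909543680129861140820205019889143

Result: 909543680129861140820205019889143
Multiplications needed: 8 (8 lines after 7^1)

7^39 = 909543680129861140820205019889143. Using exponentiation by squaring, this requires 8 multiplications. The key idea: if the exponent is even, square the half-power; if odd, multiply by the base once.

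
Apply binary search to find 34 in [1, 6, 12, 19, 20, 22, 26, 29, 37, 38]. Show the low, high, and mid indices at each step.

Binary search for 34 in [1, 6, 12, 19, 20, 22, 26, 29, 37, 38]:

lo=0, hi=9, mid=4, arr[mid]=20 -> 20 < 34, search right half
lo=5, hi=9, mid=7, arr[mid]=29 -> 29 < 34, search right half
lo=8, hi=9, mid=8, arr[mid]=37 -> 37 > 34, search left half
lo=8 > hi=7, target 34 not found

Binary search determines that 34 is not in the array after 3 comparisons. The search space was exhausted without finding the target.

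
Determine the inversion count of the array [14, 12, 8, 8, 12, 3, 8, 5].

Finding inversions in [14, 12, 8, 8, 12, 3, 8, 5]:

(0, 1): arr[0]=14 > arr[1]=12
(0, 2): arr[0]=14 > arr[2]=8
(0, 3): arr[0]=14 > arr[3]=8
(0, 4): arr[0]=14 > arr[4]=12
(0, 5): arr[0]=14 > arr[5]=3
(0, 6): arr[0]=14 > arr[6]=8
(0, 7): arr[0]=14 > arr[7]=5
(1, 2): arr[1]=12 > arr[2]=8
(1, 3): arr[1]=12 > arr[3]=8
(1, 5): arr[1]=12 > arr[5]=3
(1, 6): arr[1]=12 > arr[6]=8
(1, 7): arr[1]=12 > arr[7]=5
(2, 5): arr[2]=8 > arr[5]=3
(2, 7): arr[2]=8 > arr[7]=5
(3, 5): arr[3]=8 > arr[5]=3
(3, 7): arr[3]=8 > arr[7]=5
(4, 5): arr[4]=12 > arr[5]=3
(4, 6): arr[4]=12 > arr[6]=8
(4, 7): arr[4]=12 > arr[7]=5
(6, 7): arr[6]=8 > arr[7]=5

Total inversions: 20

The array has 20 inversion(s): (0,1), (0,2), (0,3), (0,4), (0,5), (0,6), (0,7), (1,2), (1,3), (1,5), (1,6), (1,7), (2,5), (2,7), (3,5), (3,7), (4,5), (4,6), (4,7), (6,7). Each pair (i,j) satisfies i < j and arr[i] > arr[j].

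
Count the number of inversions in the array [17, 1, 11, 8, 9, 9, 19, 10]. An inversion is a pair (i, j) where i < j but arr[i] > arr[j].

Finding inversions in [17, 1, 11, 8, 9, 9, 19, 10]:

(0, 1): arr[0]=17 > arr[1]=1
(0, 2): arr[0]=17 > arr[2]=11
(0, 3): arr[0]=17 > arr[3]=8
(0, 4): arr[0]=17 > arr[4]=9
(0, 5): arr[0]=17 > arr[5]=9
(0, 7): arr[0]=17 > arr[7]=10
(2, 3): arr[2]=11 > arr[3]=8
(2, 4): arr[2]=11 > arr[4]=9
(2, 5): arr[2]=11 > arr[5]=9
(2, 7): arr[2]=11 > arr[7]=10
(6, 7): arr[6]=19 > arr[7]=10

Total inversions: 11

The array has 11 inversion(s): (0,1), (0,2), (0,3), (0,4), (0,5), (0,7), (2,3), (2,4), (2,5), (2,7), (6,7). Each pair (i,j) satisfies i < j and arr[i] > arr[j].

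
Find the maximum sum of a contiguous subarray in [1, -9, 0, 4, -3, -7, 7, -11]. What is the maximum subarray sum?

Using Kadane's algorithm on [1, -9, 0, 4, -3, -7, 7, -11]:

Scanning through the array:
Position 1 (value -9): max_ending_here = -8, max_so_far = 1
Position 2 (value 0): max_ending_here = 0, max_so_far = 1
Position 3 (value 4): max_ending_here = 4, max_so_far = 4
Position 4 (value -3): max_ending_here = 1, max_so_far = 4
Position 5 (value -7): max_ending_here = -6, max_so_far = 4
Position 6 (value 7): max_ending_here = 7, max_so_far = 7
Position 7 (value -11): max_ending_here = -4, max_so_far = 7

Maximum subarray: [7]
Maximum sum: 7

The maximum subarray is [7] with sum 7. This subarray runs from index 6 to index 6.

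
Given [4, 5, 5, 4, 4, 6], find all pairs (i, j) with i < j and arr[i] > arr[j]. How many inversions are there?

Finding inversions in [4, 5, 5, 4, 4, 6]:

(1, 3): arr[1]=5 > arr[3]=4
(1, 4): arr[1]=5 > arr[4]=4
(2, 3): arr[2]=5 > arr[3]=4
(2, 4): arr[2]=5 > arr[4]=4

Total inversions: 4

The array has 4 inversion(s): (1,3), (1,4), (2,3), (2,4). Each pair (i,j) satisfies i < j and arr[i] > arr[j].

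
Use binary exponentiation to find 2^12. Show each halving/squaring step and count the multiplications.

Computing 2^12 by squaring (build up from 2^1; each line after the first costs one multiplication):

2^1 = 2
2^2 = (2^1)^2 = 2^2 = 4
2^3 = 2 * 2^2 = 2 * 4 = 8
2^6 = (2^3)^2 = 8^2 = 64
2^12 = (2^6)^2 = 64^2 = 4096

Result: 4096
Multiplications needed: 4 (4 lines after 2^1)

2^12 = 4096. Using exponentiation by squaring, this requires 4 multiplications. The key idea: if the exponent is even, square the half-power; if odd, multiply by the base once.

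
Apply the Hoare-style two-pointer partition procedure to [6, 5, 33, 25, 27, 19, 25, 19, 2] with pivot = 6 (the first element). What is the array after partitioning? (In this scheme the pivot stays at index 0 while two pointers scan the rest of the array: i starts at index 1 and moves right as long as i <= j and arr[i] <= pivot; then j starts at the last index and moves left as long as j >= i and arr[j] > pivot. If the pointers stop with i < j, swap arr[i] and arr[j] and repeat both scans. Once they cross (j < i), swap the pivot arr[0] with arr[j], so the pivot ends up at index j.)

Hoare-style two-pointer partition with pivot = 6:

Initial array: [6, 5, 33, 25, 27, 19, 25, 19, 2]

Pointers start at i = 1, j = 8.
i stops at index 2 (arr[2]=33 > 6), j stops at index 8 (arr[8]=2 <= 6): swap arr[2] and arr[8], array becomes [6, 5, 2, 25, 27, 19, 25, 19, 33]
i ends at 3, j ends at 2: the pointers have crossed (j < i), so scanning stops.

Swap pivot arr[0] with arr[2] to place pivot at position 2: [2, 5, 6, 25, 27, 19, 25, 19, 33]
Pivot position: 2

After partitioning with pivot 6, the array becomes [2, 5, 6, 25, 27, 19, 25, 19, 33]. The pivot is placed at index 2. All elements to the left of the pivot are <= 6, and all elements to the right are > 6.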